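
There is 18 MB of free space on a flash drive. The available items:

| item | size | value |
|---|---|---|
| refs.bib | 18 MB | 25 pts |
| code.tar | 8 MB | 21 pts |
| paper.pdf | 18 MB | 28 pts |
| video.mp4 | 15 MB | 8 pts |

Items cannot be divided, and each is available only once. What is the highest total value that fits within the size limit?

Check high-value combinations within 18 MB:
- paper.pdf: size 18, value 28
- refs.bib: size 18, value 25
- code.tar: size 8, value 21
- video.mp4: size 15, value 8
Best: 28 pts.

28 pts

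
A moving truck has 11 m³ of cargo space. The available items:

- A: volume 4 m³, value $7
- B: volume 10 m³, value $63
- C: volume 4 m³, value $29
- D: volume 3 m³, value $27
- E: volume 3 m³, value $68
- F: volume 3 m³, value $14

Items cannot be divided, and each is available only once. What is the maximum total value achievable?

$124

Check high-value combinations within 11 m³:
- C+D+E: volume 4+3+3=10, value 29+27+68=124
- C+E+F: volume 4+3+3=10, value 29+68+14=111
- D+E+F: volume 3+3+3=9, value 27+68+14=109
- A+C+E: volume 4+4+3=11, value 7+29+68=104
Best: $124.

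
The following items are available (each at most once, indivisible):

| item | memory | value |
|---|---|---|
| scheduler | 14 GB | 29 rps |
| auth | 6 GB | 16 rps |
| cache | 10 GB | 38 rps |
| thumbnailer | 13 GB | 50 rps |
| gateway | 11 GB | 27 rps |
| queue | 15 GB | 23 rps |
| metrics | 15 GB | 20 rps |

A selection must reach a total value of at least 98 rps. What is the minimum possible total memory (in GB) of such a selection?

29

Subsets with value ≥ 98, sorted by total memory:
- auth+cache+thumbnailer: memory 29, value 104
- cache+thumbnailer+gateway: memory 34, value 115
Minimum memory: 29 GB.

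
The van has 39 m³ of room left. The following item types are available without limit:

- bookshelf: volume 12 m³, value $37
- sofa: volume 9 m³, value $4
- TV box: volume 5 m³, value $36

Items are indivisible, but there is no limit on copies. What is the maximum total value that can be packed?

Best value-per-unit is TV box at 36/5, and filling with it alone uses volume 7×5=35. No mix of the others beats 7×36 = 252.

$252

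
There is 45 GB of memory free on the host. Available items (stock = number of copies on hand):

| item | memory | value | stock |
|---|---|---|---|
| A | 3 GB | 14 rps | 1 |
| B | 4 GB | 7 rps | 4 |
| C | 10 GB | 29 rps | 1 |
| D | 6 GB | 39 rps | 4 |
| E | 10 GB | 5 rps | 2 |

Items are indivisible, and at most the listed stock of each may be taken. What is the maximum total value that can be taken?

213 rps

Top feasible selections:
- 1×A + 2×B + 1×C + 4×D: memory 45, value 213
- 1×A + 1×B + 1×C + 4×D: memory 41, value 206
Best: 213 rps.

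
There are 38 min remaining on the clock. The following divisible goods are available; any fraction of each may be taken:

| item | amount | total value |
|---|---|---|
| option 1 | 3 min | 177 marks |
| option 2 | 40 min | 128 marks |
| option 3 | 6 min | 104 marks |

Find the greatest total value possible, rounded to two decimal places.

Take in order of value per unit:
- option 1 (177/3 per unit): all 3 → value 177, running total 177.00
- option 3 (104/6 per unit): all 6 → value 104, running total 281.00
- option 2 (128/40 per unit): 29 of 40 → value 29×128/40 = 92.8000, running total 373.80
Total 373.80.

373.80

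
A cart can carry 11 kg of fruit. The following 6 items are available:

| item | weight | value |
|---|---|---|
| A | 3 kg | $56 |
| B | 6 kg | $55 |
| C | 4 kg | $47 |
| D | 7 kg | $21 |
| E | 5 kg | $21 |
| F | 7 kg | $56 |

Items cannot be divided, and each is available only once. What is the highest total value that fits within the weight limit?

Check high-value combinations within 11 kg:
- A+F: weight 3+7=10, value 56+56=112
- A+B: weight 3+6=9, value 56+55=111
- A+C: weight 3+4=7, value 56+47=103
Best: $112.

$112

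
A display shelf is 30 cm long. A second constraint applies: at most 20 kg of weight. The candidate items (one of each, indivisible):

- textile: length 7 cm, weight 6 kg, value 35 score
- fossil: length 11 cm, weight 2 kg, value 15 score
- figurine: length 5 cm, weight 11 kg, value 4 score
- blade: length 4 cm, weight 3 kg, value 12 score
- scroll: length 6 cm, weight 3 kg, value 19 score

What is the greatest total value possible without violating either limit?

Feasible sets respecting both limits:
- textile+fossil+blade+scroll: length 28, weight 14, value 81
- textile+fossil+scroll: length 24, weight 11, value 69
- textile+blade+scroll: length 17, weight 12, value 66
Best: 81 score.

81 score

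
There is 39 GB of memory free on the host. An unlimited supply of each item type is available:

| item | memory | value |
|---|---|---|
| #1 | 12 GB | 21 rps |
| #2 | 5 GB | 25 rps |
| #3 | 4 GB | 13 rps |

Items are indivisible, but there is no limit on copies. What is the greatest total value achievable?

188 rps

Best value-per-unit is #2 at 25/5; filling with it alone gives 7×25 = 175.
Optimal mix: 7×#2 + 1×#3 → memory 39, value 188.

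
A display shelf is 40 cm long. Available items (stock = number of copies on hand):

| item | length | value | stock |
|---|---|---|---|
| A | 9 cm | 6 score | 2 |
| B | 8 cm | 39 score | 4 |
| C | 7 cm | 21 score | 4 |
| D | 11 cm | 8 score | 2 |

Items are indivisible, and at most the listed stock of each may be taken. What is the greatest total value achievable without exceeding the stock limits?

177 score

Top feasible selections:
- 4×B + 1×C: length 39, value 177
- 3×B + 2×C: length 38, value 159
- 4×B: length 32, value 156
Best: 177 score.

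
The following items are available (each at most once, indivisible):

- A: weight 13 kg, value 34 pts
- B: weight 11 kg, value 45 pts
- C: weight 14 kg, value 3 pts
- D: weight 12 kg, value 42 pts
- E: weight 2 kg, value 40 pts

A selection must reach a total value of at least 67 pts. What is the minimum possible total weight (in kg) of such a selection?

Subsets with value ≥ 67, sorted by total weight:
- B+E: weight 13, value 85
- D+E: weight 14, value 82
- A+E: weight 15, value 74
Minimum weight: 13 kg.

13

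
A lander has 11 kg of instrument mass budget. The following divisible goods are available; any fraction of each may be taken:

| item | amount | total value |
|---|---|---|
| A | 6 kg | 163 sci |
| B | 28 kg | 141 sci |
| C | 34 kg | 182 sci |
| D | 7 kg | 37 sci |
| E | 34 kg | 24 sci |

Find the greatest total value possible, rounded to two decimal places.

Take in order of value per unit:
- A (163/6 per unit): all 6 → value 163, running total 163.00
- C (182/34 per unit): 5 of 34 → value 5×182/34 = 26.7647, running total 189.76
Total 189.76.

189.76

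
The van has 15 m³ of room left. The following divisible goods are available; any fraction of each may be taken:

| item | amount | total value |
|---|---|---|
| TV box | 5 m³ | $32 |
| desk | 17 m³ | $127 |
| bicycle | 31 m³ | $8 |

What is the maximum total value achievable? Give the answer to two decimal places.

112.06

Take in order of value per unit:
- desk (127/17 per unit): 15 of 17 → value 15×127/17 = 112.0588, running total 112.06
Total 112.06.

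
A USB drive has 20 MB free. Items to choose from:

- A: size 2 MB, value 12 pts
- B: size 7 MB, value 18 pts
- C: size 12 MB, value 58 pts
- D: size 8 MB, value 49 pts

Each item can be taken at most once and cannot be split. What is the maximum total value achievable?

107 pts

This is a 0/1 knapsack; check combinations near the capacity.
- C+D: size 12+8=20, value 58+49=107
- A+B+D: size 2+7+8=17, value 12+18+49=79
- B+C: size 7+12=19, value 18+58=76
- A+C: size 2+12=14, value 12+58=70
- B+D: size 7+8=15, value 18+49=67
Best: 107 pts.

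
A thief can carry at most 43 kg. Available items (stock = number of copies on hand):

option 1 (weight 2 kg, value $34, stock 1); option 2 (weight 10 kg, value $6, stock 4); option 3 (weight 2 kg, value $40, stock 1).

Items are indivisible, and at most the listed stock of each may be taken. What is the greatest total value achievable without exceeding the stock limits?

Best selections within weight 43 and stock limits:
- 1×option 1 + 3×option 2 + 1×option 3: weight 34, value 92
- 1×option 1 + 2×option 2 + 1×option 3: weight 24, value 86
- 1×option 1 + 1×option 2 + 1×option 3: weight 14, value 80
- 1×option 1 + 1×option 3: weight 4, value 74
Best: $92.

$92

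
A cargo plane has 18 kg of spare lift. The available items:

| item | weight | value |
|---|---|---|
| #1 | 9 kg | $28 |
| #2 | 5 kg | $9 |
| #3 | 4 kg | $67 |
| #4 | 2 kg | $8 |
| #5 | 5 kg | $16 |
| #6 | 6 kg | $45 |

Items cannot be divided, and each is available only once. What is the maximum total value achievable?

Check high-value combinations within 18 kg:
- #3+#4+#5+#6: weight 4+2+5+6=17, value 67+8+16+45=136
- #2+#3+#4+#6: weight 5+4+2+6=17, value 9+67+8+45=129
- #3+#5+#6: weight 4+5+6=15, value 67+16+45=128
- #2+#3+#6: weight 5+4+6=15, value 9+67+45=121
- #3+#4+#6: weight 4+2+6=12, value 67+8+45=120
Best: $136.

$136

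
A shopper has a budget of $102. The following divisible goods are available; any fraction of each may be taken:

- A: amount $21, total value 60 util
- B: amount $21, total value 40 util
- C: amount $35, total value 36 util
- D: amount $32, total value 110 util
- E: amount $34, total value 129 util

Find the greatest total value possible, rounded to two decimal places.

327.57

Take in order of value per unit:
- E (129/34 per unit): all 34 → value 129, running total 129.00
- D (110/32 per unit): all 32 → value 110, running total 239.00
- A (60/21 per unit): all 21 → value 60, running total 299.00
- B (40/21 per unit): 15 of 21 → value 15×40/21 = 28.5714, running total 327.57
Total 327.57.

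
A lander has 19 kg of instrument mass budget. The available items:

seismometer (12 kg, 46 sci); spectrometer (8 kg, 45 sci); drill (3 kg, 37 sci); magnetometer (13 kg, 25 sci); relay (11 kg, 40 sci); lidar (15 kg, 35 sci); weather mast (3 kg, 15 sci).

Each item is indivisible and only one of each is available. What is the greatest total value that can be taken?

98 sci

This is a 0/1 knapsack; check combinations near the capacity.
- seismometer+drill+weather mast: mass 12+3+3=18, value 46+37+15=98
- spectrometer+drill+weather mast: mass 8+3+3=14, value 45+37+15=97
- drill+relay+weather mast: mass 3+11+3=17, value 37+40+15=92
- spectrometer+relay: mass 8+11=19, value 45+40=85
Best: 98 sci.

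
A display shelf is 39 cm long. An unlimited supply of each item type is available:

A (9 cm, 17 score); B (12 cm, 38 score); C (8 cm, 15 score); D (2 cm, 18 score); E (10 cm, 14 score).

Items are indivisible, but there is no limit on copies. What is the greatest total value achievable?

342 score

Best value-per-unit is D at 18/2, and filling with it alone uses length 19×2=38. No mix of the others beats 19×18 = 342.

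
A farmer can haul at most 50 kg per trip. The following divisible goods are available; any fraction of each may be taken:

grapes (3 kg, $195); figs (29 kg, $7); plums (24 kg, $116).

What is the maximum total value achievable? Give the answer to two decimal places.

Take in order of value per unit:
- grapes (195/3 per unit): all 3 → value 195, running total 195.00
- plums (116/24 per unit): all 24 → value 116, running total 311.00
- figs (7/29 per unit): 23 of 29 → value 23×7/29 = 5.5517, running total 316.55
Total 316.55.

316.55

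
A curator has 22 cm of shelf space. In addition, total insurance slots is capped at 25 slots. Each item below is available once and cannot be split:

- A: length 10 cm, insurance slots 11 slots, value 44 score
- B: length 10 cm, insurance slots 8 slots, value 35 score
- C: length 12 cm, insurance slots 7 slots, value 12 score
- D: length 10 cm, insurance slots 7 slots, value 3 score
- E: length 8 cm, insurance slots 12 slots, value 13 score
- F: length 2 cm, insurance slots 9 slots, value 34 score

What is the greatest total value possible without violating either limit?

Feasible sets respecting both limits:
- A+B: length 20, insurance slots 19, value 79
- A+F: length 12, insurance slots 20, value 78
- B+D+F: length 22, insurance slots 24, value 72
Best: 79 score.

79 score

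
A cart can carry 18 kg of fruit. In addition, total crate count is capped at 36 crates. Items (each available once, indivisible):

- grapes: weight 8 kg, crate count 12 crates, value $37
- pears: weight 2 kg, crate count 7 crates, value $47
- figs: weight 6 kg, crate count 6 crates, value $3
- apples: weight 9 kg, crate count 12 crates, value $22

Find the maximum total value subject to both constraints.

$87

Feasible sets respecting both limits:
- grapes+pears+figs: weight 16, crate count 25, value 87
- grapes+pears: weight 10, crate count 19, value 84
- pears+figs+apples: weight 17, crate count 25, value 72
- pears+apples: weight 11, crate count 19, value 69
Best: $87.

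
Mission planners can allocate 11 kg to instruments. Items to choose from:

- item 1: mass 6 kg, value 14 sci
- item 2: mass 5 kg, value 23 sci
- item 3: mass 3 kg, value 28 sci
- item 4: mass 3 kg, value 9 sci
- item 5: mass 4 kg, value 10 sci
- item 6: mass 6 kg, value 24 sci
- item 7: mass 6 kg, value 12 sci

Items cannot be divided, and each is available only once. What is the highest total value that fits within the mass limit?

60 sci

This is a 0/1 knapsack; check combinations near the capacity.
- item 2+item 3+item 4: mass 5+3+3=11, value 23+28+9=60
- item 3+item 6: mass 3+6=9, value 28+24=52
- item 2+item 3: mass 5+3=8, value 23+28=51
Best: 60 sci.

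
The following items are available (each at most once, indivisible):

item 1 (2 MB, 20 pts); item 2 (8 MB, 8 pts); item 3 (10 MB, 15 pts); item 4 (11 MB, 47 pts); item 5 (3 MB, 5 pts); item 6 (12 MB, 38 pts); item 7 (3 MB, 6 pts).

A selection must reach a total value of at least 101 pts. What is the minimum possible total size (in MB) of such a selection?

Subsets with value ≥ 101, sorted by total size:
- item 1+item 4+item 6: size 25, value 105
- item 1+item 4+item 6+item 7: size 28, value 111
- item 1+item 4+item 5+item 6: size 28, value 110
- item 1+item 4+item 5+item 6+item 7: size 31, value 116
Minimum size: 25 MB.

25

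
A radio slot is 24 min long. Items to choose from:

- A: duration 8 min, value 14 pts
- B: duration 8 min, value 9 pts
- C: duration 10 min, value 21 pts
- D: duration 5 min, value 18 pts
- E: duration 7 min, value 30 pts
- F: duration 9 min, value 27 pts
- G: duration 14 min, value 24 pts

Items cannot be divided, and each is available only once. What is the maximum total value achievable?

This is a 0/1 knapsack; check combinations near the capacity.
- D+E+F: duration 5+7+9=21, value 18+30+27=75
- A+E+F: duration 8+7+9=24, value 14+30+27=71
- C+D+E: duration 10+5+7=22, value 21+18+30=69
- C+D+F: duration 10+5+9=24, value 21+18+27=66
- B+E+F: duration 8+7+9=24, value 9+30+27=66
Best: 75 pts.

75 pts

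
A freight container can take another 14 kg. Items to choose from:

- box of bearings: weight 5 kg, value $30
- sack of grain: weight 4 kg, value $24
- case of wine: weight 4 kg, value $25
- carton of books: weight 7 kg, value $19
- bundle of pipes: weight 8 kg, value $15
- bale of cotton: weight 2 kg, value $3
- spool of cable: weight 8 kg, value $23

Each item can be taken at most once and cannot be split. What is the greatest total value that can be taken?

$79

Check high-value combinations within 14 kg:
- box of bearings+sack of grain+case of wine: weight 5+4+4=13, value 30+24+25=79
- box of bearings+case of wine+bale of cotton: weight 5+4+2=11, value 30+25+3=58
- box of bearings+sack of grain+bale of cotton: weight 5+4+2=11, value 30+24+3=57
- box of bearings+case of wine: weight 5+4=9, value 30+25=55
Best: $79.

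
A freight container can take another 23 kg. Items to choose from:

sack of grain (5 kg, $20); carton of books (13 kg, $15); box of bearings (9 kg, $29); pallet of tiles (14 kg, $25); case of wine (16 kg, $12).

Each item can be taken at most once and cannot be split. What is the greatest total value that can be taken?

Check high-value combinations within 23 kg:
- box of bearings+pallet of tiles: weight 9+14=23, value 29+25=54
- sack of grain+box of bearings: weight 5+9=14, value 20+29=49
- sack of grain+pallet of tiles: weight 5+14=19, value 20+25=45
- carton of books+box of bearings: weight 13+9=22, value 15+29=44
- sack of grain+carton of books: weight 5+13=18, value 20+15=35
Best: $54.

$54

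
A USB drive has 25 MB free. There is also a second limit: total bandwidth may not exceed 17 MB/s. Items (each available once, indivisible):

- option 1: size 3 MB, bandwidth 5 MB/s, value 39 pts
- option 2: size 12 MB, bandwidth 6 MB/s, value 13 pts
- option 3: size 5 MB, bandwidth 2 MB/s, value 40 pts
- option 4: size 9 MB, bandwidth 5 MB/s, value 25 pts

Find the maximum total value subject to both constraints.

Feasible sets respecting both limits:
- option 1+option 3+option 4: size 17, bandwidth 12, value 104
- option 1+option 2+option 3: size 20, bandwidth 13, value 92
- option 1+option 3: size 8, bandwidth 7, value 79
- option 1+option 2+option 4: size 24, bandwidth 16, value 77
Best: 104 pts.

104 pts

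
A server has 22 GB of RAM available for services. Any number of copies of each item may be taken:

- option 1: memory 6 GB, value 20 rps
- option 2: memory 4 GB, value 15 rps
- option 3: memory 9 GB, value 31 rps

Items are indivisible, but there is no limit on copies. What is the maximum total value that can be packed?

Best value-per-unit is option 2 at 15/4; filling with it alone gives 5×15 = 75.
Optimal mix: 1×option 1 + 4×option 2 → memory 22, value 80.

80 rps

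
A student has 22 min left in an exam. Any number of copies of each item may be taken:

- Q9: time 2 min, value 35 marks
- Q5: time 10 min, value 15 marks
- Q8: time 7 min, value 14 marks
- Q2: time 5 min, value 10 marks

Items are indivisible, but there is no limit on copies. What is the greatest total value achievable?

Best value-per-unit is Q9 at 35/2, and filling with it alone uses time 11×2=22. No mix of the others beats 11×35 = 385.

385 marks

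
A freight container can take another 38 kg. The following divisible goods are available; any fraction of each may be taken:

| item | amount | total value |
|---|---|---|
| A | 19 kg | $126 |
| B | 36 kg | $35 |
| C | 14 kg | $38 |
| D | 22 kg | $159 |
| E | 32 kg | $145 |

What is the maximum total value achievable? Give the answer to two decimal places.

Take in order of value per unit:
- D (159/22 per unit): all 22 → value 159, running total 159.00
- A (126/19 per unit): 16 of 19 → value 16×126/19 = 106.1053, running total 265.11
Total 265.11.

265.11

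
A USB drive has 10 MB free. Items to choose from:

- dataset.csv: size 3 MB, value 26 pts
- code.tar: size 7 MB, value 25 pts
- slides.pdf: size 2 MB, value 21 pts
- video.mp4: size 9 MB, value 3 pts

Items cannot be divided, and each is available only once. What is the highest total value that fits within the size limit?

51 pts

Check high-value combinations within 10 MB:
- dataset.csv+code.tar: size 3+7=10, value 26+25=51
- dataset.csv+slides.pdf: size 3+2=5, value 26+21=47
- code.tar+slides.pdf: size 7+2=9, value 25+21=46
- dataset.csv: size 3, value 26
- code.tar: size 7, value 25
Best: 51 pts.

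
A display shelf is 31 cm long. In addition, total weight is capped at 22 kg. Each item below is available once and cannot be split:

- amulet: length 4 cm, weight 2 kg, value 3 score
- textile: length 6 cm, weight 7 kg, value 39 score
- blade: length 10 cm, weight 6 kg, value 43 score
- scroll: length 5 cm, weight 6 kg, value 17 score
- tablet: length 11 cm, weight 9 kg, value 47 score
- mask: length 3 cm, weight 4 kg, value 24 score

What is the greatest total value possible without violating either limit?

Feasible sets respecting both limits:
- textile+blade+tablet: length 27, weight 22, value 129
- amulet+blade+tablet+mask: length 28, weight 21, value 117
- blade+tablet+mask: length 24, weight 19, value 114
- amulet+textile+tablet+mask: length 24, weight 22, value 113
Best: 129 score.

129 score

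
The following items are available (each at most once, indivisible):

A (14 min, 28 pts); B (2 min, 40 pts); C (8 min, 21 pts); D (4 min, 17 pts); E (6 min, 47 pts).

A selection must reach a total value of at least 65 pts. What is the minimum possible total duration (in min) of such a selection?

8

Subsets with value ≥ 65, sorted by total duration:
- B+E: duration 8, value 87
- B+D+E: duration 12, value 104
- B+C+D: duration 14, value 78
Minimum duration: 8 min.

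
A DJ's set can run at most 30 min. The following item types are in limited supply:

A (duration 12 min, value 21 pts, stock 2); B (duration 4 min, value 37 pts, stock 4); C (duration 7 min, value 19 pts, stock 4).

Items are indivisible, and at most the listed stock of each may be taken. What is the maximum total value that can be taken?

186 pts

Top feasible selections:
- 4×B + 2×C: duration 30, value 186
- 1×A + 4×B: duration 28, value 169
Best: 186 pts.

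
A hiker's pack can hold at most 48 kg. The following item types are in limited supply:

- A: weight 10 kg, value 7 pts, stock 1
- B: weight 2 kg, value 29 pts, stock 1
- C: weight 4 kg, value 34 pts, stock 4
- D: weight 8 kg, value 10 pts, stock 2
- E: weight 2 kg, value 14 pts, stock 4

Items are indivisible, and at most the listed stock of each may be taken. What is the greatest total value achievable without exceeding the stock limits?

241 pts

Best selections within weight 48 and stock limits:
- 1×B + 4×C + 2×D + 4×E: weight 42, value 241
- 1×A + 1×B + 4×C + 1×D + 4×E: weight 44, value 238
Best: 241 pts.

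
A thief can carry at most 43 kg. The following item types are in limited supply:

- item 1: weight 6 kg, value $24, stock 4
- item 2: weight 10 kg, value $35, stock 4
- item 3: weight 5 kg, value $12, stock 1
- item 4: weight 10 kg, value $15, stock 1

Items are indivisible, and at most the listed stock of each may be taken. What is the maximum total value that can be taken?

$154

Best selections within weight 43 and stock limits:
- 3×item 1 + 2×item 2 + 1×item 3: weight 43, value 154
- 2×item 1 + 3×item 2: weight 42, value 153
- 4×item 1 + 1×item 2 + 1×item 3: weight 39, value 143
- 3×item 1 + 2×item 2: weight 38, value 142
Best: $154.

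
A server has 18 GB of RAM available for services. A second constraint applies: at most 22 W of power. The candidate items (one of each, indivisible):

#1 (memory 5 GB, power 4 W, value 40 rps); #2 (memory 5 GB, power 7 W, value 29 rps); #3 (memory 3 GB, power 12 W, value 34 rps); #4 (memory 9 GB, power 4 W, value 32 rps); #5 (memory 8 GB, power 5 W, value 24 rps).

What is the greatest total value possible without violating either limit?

Feasible sets respecting both limits:
- #1+#3+#4: memory 17, power 20, value 106
- #1+#3+#5: memory 16, power 21, value 98
- #1+#2+#5: memory 18, power 16, value 93
- #1+#3: memory 8, power 16, value 74
Best: 106 rps.

106 rps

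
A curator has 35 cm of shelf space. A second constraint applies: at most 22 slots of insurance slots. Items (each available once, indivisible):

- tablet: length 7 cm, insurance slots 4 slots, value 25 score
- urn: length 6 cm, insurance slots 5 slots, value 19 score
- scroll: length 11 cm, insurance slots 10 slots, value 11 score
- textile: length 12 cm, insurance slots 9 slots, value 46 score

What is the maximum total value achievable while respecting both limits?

90 score

Feasible sets respecting both limits:
- tablet+urn+textile: length 25, insurance slots 18, value 90
- tablet+textile: length 19, insurance slots 13, value 71
- urn+textile: length 18, insurance slots 14, value 65
Best: 90 score.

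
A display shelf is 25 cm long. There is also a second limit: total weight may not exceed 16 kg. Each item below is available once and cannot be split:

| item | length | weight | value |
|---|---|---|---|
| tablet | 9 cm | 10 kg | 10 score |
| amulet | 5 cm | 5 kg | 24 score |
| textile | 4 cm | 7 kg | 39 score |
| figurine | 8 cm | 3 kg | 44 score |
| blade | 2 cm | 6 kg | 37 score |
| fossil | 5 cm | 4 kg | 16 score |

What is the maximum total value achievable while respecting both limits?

120 score

Feasible sets respecting both limits:
- textile+figurine+blade: length 14, weight 16, value 120
- amulet+textile+figurine: length 17, weight 15, value 107
- amulet+figurine+blade: length 15, weight 14, value 105
Best: 120 score.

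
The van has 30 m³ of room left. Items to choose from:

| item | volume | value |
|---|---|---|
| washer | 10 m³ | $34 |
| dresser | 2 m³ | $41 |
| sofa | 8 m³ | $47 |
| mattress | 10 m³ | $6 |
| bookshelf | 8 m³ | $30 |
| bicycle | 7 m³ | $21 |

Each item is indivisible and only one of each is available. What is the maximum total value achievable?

$152

Check high-value combinations within 30 m³:
- washer+dresser+sofa+bookshelf: volume 10+2+8+8=28, value 34+41+47+30=152
- washer+dresser+sofa+bicycle: volume 10+2+8+7=27, value 34+41+47+21=143
- dresser+sofa+bookshelf+bicycle: volume 2+8+8+7=25, value 41+47+30+21=139
- washer+dresser+sofa+mattress: volume 10+2+8+10=30, value 34+41+47+6=128
Best: $152.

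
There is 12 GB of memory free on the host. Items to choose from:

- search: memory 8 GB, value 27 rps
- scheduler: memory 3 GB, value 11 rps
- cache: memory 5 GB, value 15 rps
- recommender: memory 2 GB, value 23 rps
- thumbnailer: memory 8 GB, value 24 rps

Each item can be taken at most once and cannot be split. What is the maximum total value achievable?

50 rps

This is a 0/1 knapsack; check combinations near the capacity.
- search+recommender: memory 8+2=10, value 27+23=50
- scheduler+cache+recommender: memory 3+5+2=10, value 11+15+23=49
- recommender+thumbnailer: memory 2+8=10, value 23+24=47
- cache+recommender: memory 5+2=7, value 15+23=38
- search+scheduler: memory 8+3=11, value 27+11=38
Best: 50 rps.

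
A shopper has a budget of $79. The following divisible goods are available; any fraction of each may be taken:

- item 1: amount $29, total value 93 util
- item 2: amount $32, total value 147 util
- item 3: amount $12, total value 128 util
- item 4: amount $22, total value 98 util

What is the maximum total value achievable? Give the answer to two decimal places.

Take in order of value per unit:
- item 3 (128/12 per unit): all 12 → value 128, running total 128.00
- item 2 (147/32 per unit): all 32 → value 147, running total 275.00
- item 4 (98/22 per unit): all 22 → value 98, running total 373.00
- item 1 (93/29 per unit): 13 of 29 → value 13×93/29 = 41.6897, running total 414.69
Total 414.69.

414.69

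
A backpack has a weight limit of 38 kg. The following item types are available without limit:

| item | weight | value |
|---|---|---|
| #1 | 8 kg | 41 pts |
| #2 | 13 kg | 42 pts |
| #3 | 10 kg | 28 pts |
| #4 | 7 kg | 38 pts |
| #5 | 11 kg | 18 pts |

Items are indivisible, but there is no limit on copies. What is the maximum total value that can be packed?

Best value-per-unit is #4 at 38/7; filling with it alone gives 5×38 = 190.
Optimal mix: 3×#1 + 2×#4 → weight 38, value 199.

199 pts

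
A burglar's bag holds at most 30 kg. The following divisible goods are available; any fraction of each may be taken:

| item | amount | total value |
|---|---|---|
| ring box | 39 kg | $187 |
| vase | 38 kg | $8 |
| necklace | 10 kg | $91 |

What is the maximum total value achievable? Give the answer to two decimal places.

Take in order of value per unit:
- necklace (91/10 per unit): all 10 → value 91, running total 91.00
- ring box (187/39 per unit): 20 of 39 → value 20×187/39 = 95.8974, running total 186.90
Total 186.90.

186.90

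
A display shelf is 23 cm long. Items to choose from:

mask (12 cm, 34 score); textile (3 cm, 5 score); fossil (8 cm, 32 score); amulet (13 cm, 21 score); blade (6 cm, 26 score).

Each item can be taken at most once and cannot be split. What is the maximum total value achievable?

71 score

Check high-value combinations within 23 cm:
- mask+textile+fossil: length 12+3+8=23, value 34+5+32=71
- mask+fossil: length 12+8=20, value 34+32=66
- mask+textile+blade: length 12+3+6=21, value 34+5+26=65
- textile+fossil+blade: length 3+8+6=17, value 5+32+26=63
Best: 71 score.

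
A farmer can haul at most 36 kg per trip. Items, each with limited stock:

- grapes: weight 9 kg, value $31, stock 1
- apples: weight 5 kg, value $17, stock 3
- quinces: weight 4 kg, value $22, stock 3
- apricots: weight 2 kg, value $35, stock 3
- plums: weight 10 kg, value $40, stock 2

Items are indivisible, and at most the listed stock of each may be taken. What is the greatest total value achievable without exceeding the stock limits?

Top feasible selections:
- 2×quinces + 3×apricots + 2×plums: weight 34, value 229
- 1×apples + 3×quinces + 3×apricots + 1×plums: weight 33, value 228
- 1×apples + 1×quinces + 3×apricots + 2×plums: weight 35, value 224
Best: $229.

$229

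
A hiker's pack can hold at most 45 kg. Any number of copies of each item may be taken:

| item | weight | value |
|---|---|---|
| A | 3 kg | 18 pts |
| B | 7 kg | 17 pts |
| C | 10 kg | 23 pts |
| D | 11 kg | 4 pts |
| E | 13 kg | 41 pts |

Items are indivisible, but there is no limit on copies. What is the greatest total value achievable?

270 pts

Best value-per-unit is A at 18/3, and filling with it alone uses weight 15×3=45. No mix of the others beats 15×18 = 270.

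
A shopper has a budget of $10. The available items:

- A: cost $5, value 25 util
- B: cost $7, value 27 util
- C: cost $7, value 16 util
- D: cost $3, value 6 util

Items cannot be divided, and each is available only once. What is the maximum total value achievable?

33 util

Check high-value combinations within $10:
- B+D: cost 7+3=10, value 27+6=33
- A+D: cost 5+3=8, value 25+6=31
- B: cost 7, value 27
- A: cost 5, value 25
- C+D: cost 7+3=10, value 16+6=22
Best: 33 util.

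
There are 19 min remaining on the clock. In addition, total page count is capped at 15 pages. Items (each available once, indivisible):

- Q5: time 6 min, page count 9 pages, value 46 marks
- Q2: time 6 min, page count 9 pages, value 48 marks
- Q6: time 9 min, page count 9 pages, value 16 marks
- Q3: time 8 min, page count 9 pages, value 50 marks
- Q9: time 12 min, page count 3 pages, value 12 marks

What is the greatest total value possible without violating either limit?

Feasible sets respecting both limits:
- Q2+Q9: time 18, page count 12, value 60
- Q5+Q9: time 18, page count 12, value 58
- Q3: time 8, page count 9, value 50
Best: 60 marks.

60 marks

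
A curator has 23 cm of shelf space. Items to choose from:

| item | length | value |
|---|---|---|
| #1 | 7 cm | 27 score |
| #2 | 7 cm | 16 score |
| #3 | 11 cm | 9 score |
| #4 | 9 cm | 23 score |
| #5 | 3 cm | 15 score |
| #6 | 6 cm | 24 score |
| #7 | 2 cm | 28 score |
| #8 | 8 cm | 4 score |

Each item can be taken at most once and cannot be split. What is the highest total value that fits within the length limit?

95 score

Check high-value combinations within 23 cm:
- #1+#2+#6+#7: length 7+7+6+2=22, value 27+16+24+28=95
- #1+#5+#6+#7: length 7+3+6+2=18, value 27+15+24+28=94
- #1+#4+#5+#7: length 7+9+3+2=21, value 27+23+15+28=93
- #4+#5+#6+#7: length 9+3+6+2=20, value 23+15+24+28=90
Best: 95 score.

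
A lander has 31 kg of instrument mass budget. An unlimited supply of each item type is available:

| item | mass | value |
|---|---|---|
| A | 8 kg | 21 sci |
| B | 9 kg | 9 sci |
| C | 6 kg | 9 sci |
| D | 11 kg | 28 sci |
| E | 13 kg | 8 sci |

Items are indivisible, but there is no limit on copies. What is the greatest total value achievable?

Best value-per-unit is A at 21/8; filling with it alone gives 3×21 = 63.
Optimal mix: 1×A + 2×D → mass 30, value 77.

77 sci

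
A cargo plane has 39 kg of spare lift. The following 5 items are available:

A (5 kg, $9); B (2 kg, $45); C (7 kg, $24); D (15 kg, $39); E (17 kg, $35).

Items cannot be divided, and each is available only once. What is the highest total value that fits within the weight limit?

$128

Check high-value combinations within 39 kg:
- A+B+D+E: weight 5+2+15+17=39, value 9+45+39+35=128
- B+D+E: weight 2+15+17=34, value 45+39+35=119
- A+B+C+D: weight 5+2+7+15=29, value 9+45+24+39=117
- A+B+C+E: weight 5+2+7+17=31, value 9+45+24+35=113
- B+C+D: weight 2+7+15=24, value 45+24+39=108
Best: $128.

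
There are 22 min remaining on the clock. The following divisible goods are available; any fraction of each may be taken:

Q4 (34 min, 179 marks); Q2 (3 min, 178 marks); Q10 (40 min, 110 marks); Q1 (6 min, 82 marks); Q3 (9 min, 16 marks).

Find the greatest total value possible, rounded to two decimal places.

328.44

Take in order of value per unit:
- Q2 (178/3 per unit): all 3 → value 178, running total 178.00
- Q1 (82/6 per unit): all 6 → value 82, running total 260.00
- Q4 (179/34 per unit): 13 of 34 → value 13×179/34 = 68.4412, running total 328.44
Total 328.44.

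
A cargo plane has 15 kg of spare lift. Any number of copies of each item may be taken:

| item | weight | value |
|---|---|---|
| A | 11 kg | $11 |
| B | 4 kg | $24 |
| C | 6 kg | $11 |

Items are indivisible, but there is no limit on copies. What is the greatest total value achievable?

$72

Best value-per-unit is B at 24/4, and filling with it alone uses weight 3×4=12. No mix of the others beats 3×24 = 72.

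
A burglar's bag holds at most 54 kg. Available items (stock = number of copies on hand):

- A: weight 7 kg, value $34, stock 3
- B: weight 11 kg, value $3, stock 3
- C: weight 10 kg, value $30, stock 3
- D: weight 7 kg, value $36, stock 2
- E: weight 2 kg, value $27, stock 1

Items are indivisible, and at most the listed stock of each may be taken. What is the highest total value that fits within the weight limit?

Best selections within weight 54 and stock limits:
- 3×A + 1×C + 2×D + 1×E: weight 47, value 231
- 2×A + 2×C + 2×D + 1×E: weight 50, value 227
- 3×A + 2×C + 1×D + 1×E: weight 50, value 225
Best: $231.

$231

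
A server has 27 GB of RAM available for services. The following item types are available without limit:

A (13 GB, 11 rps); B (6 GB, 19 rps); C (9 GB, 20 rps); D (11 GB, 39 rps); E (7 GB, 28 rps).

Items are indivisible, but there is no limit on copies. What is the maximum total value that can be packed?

103 rps

Best value-per-unit is E at 28/7; filling with it alone gives 3×28 = 84.
Optimal mix: 1×B + 3×E → memory 27, value 103.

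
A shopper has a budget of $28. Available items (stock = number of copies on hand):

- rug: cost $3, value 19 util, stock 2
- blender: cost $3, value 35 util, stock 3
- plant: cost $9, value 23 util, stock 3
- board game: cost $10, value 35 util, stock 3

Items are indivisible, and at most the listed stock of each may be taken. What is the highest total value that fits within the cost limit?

178 util

Top feasible selections:
- 2×rug + 3×blender + 1×board game: cost 25, value 178
- 2×rug + 3×blender + 1×plant: cost 24, value 166
Best: 178 util.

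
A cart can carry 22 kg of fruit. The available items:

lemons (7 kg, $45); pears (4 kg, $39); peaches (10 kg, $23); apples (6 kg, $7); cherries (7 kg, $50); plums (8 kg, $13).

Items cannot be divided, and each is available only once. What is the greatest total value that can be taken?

$134

Check high-value combinations within 22 kg:
- lemons+pears+cherries: weight 7+4+7=18, value 45+39+50=134
- pears+peaches+cherries: weight 4+10+7=21, value 39+23+50=112
- lemons+cherries+plums: weight 7+7+8=22, value 45+50+13=108
- lemons+pears+peaches: weight 7+4+10=21, value 45+39+23=107
- pears+cherries+plums: weight 4+7+8=19, value 39+50+13=102
Best: $134.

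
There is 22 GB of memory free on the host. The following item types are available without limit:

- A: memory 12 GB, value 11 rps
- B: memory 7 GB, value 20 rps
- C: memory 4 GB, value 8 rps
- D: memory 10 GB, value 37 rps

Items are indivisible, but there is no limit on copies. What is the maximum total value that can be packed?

Best value-per-unit is D at 37/10, and filling with it alone uses memory 2×10=20. No mix of the others beats 2×37 = 74.

74 rps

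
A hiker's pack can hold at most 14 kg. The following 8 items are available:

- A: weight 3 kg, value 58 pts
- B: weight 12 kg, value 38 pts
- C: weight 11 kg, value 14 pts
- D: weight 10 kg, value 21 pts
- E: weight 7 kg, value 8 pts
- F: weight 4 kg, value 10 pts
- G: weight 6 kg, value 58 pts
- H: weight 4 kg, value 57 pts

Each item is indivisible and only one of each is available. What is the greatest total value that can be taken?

173 pts

Check high-value combinations within 14 kg:
- A+G+H: weight 3+6+4=13, value 58+58+57=173
- A+F+G: weight 3+4+6=13, value 58+10+58=126
- A+F+H: weight 3+4+4=11, value 58+10+57=125
- F+G+H: weight 4+6+4=14, value 10+58+57=125
- A+E+H: weight 3+7+4=14, value 58+8+57=123
Best: 173 pts.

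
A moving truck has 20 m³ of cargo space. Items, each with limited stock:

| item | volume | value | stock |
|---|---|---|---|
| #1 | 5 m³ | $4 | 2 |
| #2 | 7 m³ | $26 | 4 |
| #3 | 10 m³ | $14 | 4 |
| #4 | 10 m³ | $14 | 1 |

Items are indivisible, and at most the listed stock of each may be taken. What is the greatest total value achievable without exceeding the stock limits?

Top feasible selections:
- 1×#1 + 2×#2: volume 19, value 56
- 2×#2: volume 14, value 52
Best: $56.

$56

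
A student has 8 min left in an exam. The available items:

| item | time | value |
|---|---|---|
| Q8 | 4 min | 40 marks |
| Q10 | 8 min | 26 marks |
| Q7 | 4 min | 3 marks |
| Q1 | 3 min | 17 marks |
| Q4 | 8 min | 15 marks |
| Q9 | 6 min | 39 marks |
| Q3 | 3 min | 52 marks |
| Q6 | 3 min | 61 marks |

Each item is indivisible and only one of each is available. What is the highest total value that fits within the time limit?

Check high-value combinations within 8 min:
- Q3+Q6: time 3+3=6, value 52+61=113
- Q8+Q6: time 4+3=7, value 40+61=101
- Q8+Q3: time 4+3=7, value 40+52=92
Best: 113 marks.

113 marks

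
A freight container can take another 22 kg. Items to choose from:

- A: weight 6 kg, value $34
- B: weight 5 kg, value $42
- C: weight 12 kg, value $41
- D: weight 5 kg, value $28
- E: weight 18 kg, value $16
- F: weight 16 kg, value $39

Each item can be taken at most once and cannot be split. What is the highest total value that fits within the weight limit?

$111

Check high-value combinations within 22 kg:
- B+C+D: weight 5+12+5=22, value 42+41+28=111
- A+B+D: weight 6+5+5=16, value 34+42+28=104
- B+C: weight 5+12=17, value 42+41=83
- B+F: weight 5+16=21, value 42+39=81
Best: $111.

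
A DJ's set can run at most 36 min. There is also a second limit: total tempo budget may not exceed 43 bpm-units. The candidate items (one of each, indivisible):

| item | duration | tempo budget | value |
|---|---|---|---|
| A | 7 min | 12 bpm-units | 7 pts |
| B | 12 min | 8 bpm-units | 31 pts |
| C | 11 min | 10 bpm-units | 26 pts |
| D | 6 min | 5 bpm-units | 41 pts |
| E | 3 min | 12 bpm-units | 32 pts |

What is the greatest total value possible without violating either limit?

Feasible sets respecting both limits:
- B+C+D+E: duration 32, tempo budget 35, value 130
- A+B+D+E: duration 28, tempo budget 37, value 111
- A+C+D+E: duration 27, tempo budget 39, value 106
Best: 130 pts.

130 pts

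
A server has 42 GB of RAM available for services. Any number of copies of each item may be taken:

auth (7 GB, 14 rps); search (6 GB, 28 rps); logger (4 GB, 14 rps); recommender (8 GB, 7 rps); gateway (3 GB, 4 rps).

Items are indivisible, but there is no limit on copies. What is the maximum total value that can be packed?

196 rps

Best value-per-unit is search at 28/6, and filling with it alone uses memory 7×6=42. No mix of the others beats 7×28 = 196.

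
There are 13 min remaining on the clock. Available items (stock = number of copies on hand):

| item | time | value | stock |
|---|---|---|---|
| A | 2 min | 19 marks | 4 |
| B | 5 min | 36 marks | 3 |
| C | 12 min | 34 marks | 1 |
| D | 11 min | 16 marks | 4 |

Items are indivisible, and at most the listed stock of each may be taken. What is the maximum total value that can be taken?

Top feasible selections:
- 4×A + 1×B: time 13, value 112
- 3×A + 1×B: time 11, value 93
- 1×A + 2×B: time 12, value 91
- 4×A: time 8, value 76
Best: 112 marks.

112 marks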